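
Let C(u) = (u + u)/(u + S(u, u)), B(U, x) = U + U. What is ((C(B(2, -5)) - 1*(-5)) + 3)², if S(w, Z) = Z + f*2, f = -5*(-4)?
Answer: 2401/36 ≈ 66.694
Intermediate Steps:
f = 20
S(w, Z) = 40 + Z (S(w, Z) = Z + 20*2 = Z + 40 = 40 + Z)
B(U, x) = 2*U
C(u) = 2*u/(40 + 2*u) (C(u) = (u + u)/(u + (40 + u)) = (2*u)/(40 + 2*u) = 2*u/(40 + 2*u))
((C(B(2, -5)) - 1*(-5)) + 3)² = (((2*2)/(20 + 2*2) - 1*(-5)) + 3)² = ((4/(20 + 4) + 5) + 3)² = ((4/24 + 5) + 3)² = ((4*(1/24) + 5) + 3)² = ((⅙ + 5) + 3)² = (31/6 + 3)² = (49/6)² = 2401/36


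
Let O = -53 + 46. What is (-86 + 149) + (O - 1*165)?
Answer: -109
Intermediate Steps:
O = -7
(-86 + 149) + (O - 1*165) = (-86 + 149) + (-7 - 1*165) = 63 + (-7 - 165) = 63 - 172 = -109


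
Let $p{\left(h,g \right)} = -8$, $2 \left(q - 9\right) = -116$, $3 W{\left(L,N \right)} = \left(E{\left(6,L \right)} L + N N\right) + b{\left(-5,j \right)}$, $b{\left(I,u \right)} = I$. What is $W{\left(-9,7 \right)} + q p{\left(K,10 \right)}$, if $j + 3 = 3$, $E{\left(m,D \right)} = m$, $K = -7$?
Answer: $\frac{1166}{3} \approx 388.67$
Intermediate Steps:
$j = 0$ ($j = -3 + 3 = 0$)
$W{\left(L,N \right)} = - \frac{5}{3} + 2 L + \frac{N^{2}}{3}$ ($W{\left(L,N \right)} = \frac{\left(6 L + N N\right) - 5}{3} = \frac{\left(6 L + N^{2}\right) - 5}{3} = \frac{\left(N^{2} + 6 L\right) - 5}{3} = \frac{-5 + N^{2} + 6 L}{3} = - \frac{5}{3} + 2 L + \frac{N^{2}}{3}$)
$q = -49$ ($q = 9 + \frac{1}{2} \left(-116\right) = 9 - 58 = -49$)
$W{\left(-9,7 \right)} + q p{\left(K,10 \right)} = \left(- \frac{5}{3} + 2 \left(-9\right) + \frac{7^{2}}{3}\right) - -392 = \left(- \frac{5}{3} - 18 + \frac{1}{3} \cdot 49\right) + 392 = \left(- \frac{5}{3} - 18 + \frac{49}{3}\right) + 392 = - \frac{10}{3} + 392 = \frac{1166}{3}$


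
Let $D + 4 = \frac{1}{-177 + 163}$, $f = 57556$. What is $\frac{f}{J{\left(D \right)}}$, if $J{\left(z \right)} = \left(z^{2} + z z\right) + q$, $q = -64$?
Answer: $- \frac{5640488}{3023} \approx -1865.9$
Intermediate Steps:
$D = - \frac{57}{14}$ ($D = -4 + \frac{1}{-177 + 163} = -4 + \frac{1}{-14} = -4 - \frac{1}{14} = - \frac{57}{14} \approx -4.0714$)
$J{\left(z \right)} = -64 + 2 z^{2}$ ($J{\left(z \right)} = \left(z^{2} + z z\right) - 64 = \left(z^{2} + z^{2}\right) - 64 = 2 z^{2} - 64 = -64 + 2 z^{2}$)
$\frac{f}{J{\left(D \right)}} = \frac{57556}{-64 + 2 \left(- \frac{57}{14}\right)^{2}} = \frac{57556}{-64 + 2 \cdot \frac{3249}{196}} = \frac{57556}{-64 + \frac{3249}{98}} = \frac{57556}{- \frac{3023}{98}} = 57556 \left(- \frac{98}{3023}\right) = - \frac{5640488}{3023}$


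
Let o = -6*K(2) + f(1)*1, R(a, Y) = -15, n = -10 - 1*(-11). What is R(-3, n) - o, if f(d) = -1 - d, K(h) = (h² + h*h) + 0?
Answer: 35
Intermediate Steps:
n = 1 (n = -10 + 11 = 1)
K(h) = 2*h² (K(h) = (h² + h²) + 0 = 2*h² + 0 = 2*h²)
o = -50 (o = -12*2² + (-1 - 1*1)*1 = -12*4 + (-1 - 1)*1 = -6*8 - 2*1 = -48 - 2 = -50)
R(-3, n) - o = -15 - 1*(-50) = -15 + 50 = 35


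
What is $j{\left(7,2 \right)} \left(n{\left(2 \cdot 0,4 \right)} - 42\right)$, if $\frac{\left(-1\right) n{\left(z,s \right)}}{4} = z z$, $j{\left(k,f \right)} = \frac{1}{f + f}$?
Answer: $- \frac{21}{2} \approx -10.5$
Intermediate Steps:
$j{\left(k,f \right)} = \frac{1}{2 f}$
$n{\left(z,s \right)} = - 4 z^{2}$ ($n{\left(z,s \right)} = - 4 z z = - 4 z^{2}$)
$j{\left(7,2 \right)} \left(n{\left(2 \cdot 0,4 \right)} - 42\right) = \frac{1}{2 \cdot 2} \left(- 4 \left(2 \cdot 0\right)^{2} - 42\right) = \frac{1}{2} \cdot \frac{1}{2} \left(- 4 \cdot 0^{2} - 42\right) = \frac{\left(-4\right) 0 - 42}{4} = \frac{0 - 42}{4} = \frac{1}{4} \left(-42\right) = - \frac{21}{2}$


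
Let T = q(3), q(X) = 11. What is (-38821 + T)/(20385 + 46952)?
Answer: -38810/67337 ≈ -0.57635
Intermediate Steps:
T = 11
(-38821 + T)/(20385 + 46952) = (-38821 + 11)/(20385 + 46952) = -38810/67337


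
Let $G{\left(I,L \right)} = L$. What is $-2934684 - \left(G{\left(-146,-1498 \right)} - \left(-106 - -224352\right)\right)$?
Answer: $-2708940$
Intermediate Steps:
$-2934684 - \left(G{\left(-146,-1498 \right)} - \left(-106 - -224352\right)\right) = -2934684 - \left(-1498 - \left(-106 - -224352\right)\right) = -2934684 - \left(-1498 - \left(-106 + 224352\right)\right) = -2934684 - \left(-1498 - 224246\right) = -2934684 - -225744 = -2934684 + 225744 = -2708940$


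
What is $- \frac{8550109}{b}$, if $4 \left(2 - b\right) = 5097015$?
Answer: $\frac{34200436}{5097007} \approx 6.7099$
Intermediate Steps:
$b = - \frac{5097007}{4}$ ($b = 2 - \frac{5097015}{4} = - \frac{5097007}{4} \approx -1.2743 \cdot 10^{6}$)
$- \frac{8550109}{b} = - \frac{8550109}{- \frac{5097007}{4}} = \left(-8550109\right) \left(- \frac{4}{5097007}\right) = \frac{34200436}{5097007}$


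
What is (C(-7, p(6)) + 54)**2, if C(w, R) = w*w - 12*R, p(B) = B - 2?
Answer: 3025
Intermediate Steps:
p(B) = -2 + B
C(w, R) = w**2 - 12*R
(C(-7, p(6)) + 54)**2 = (((-7)**2 - 12*(-2 + 6)) + 54)**2 = ((49 - 12*4) + 54)**2 = ((49 - 48) + 54)**2 = (1 + 54)**2 = 55**2 = 3025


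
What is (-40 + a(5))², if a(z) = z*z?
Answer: 225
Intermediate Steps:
a(z) = z²
(-40 + a(5))² = (-40 + 5²)² = (-40 + 25)² = (-15)² = 225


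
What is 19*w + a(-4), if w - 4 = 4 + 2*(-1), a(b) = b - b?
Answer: 114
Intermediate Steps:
a(b) = 0
w = 6 (w = 4 + (4 + 2*(-1)) = 4 + (4 - 2) = 4 + 2 = 6)
19*w + a(-4) = 19*6 + 0 = 114 + 0 = 114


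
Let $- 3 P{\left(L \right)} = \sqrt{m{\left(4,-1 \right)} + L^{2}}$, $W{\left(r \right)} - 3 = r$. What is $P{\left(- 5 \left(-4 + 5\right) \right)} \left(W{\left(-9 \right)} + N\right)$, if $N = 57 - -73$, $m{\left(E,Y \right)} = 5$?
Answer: $- \frac{124 \sqrt{30}}{3} \approx -226.39$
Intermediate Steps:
$W{\left(r \right)} = 3 + r$
$P{\left(L \right)} = - \frac{\sqrt{5 + L^{2}}}{3}$
$N = 130$ ($N = 57 + 73 = 130$)
$P{\left(- 5 \left(-4 + 5\right) \right)} \left(W{\left(-9 \right)} + N\right) = - \frac{\sqrt{5 + \left(- 5 \left(-4 + 5\right)\right)^{2}}}{3} \left(\left(3 - 9\right) + 130\right) = - \frac{\sqrt{5 + \left(\left(-5\right) 1\right)^{2}}}{3} \left(-6 + 130\right) = - \frac{\sqrt{5 + \left(-5\right)^{2}}}{3} \cdot 124 = - \frac{\sqrt{5 + 25}}{3} \cdot 124 = - \frac{\sqrt{30}}{3} \cdot 124 = - \frac{124 \sqrt{30}}{3}$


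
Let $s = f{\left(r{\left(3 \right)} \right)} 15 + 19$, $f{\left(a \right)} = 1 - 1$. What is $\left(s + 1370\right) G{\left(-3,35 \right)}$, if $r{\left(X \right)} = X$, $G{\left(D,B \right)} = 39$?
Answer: $54171$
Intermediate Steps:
$f{\left(a \right)} = 0$
$s = 19$ ($s = 0 \cdot 15 + 19 = 0 + 19 = 19$)
$\left(s + 1370\right) G{\left(-3,35 \right)} = \left(19 + 1370\right) 39 = 1389 \cdot 39 = 54171$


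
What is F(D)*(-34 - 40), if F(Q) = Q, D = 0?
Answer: 0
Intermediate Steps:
F(D)*(-34 - 40) = 0*(-34 - 40) = 0*(-74) = 0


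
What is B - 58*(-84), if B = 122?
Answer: 4994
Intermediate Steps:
B - 58*(-84) = 122 - 58*(-84) = 122 + 4872 = 4994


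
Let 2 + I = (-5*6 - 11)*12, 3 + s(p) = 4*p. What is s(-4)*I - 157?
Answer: 9229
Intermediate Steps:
s(p) = -3 + 4*p
I = -494 (I = -2 + (-5*6 - 11)*12 = -2 + (-30 - 11)*12 = -2 - 41*12 = -2 - 492 = -494)
s(-4)*I - 157 = (-3 + 4*(-4))*(-494) - 157 = (-3 - 16)*(-494) - 157 = -19*(-494) - 157 = 9386 - 157 = 9229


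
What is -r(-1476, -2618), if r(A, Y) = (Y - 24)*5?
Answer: 13210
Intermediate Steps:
r(A, Y) = -120 + 5*Y (r(A, Y) = (-24 + Y)*5 = -120 + 5*Y)
-r(-1476, -2618) = -(-120 + 5*(-2618)) = -(-120 - 13090) = -1*(-13210) = 13210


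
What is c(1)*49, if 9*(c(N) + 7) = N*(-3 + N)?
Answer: -3185/9 ≈ -353.89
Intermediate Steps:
c(N) = -7 + N*(-3 + N)/9 (c(N) = -7 + (N*(-3 + N))/9 = -7 + N*(-3 + N)/9)
c(1)*49 = (-7 - 1/3*1 + (1/9)*1**2)*49 = (-7 - 1/3 + (1/9)*1)*49 = (-7 - 1/3 + 1/9)*49 = -65/9*49 = -3185/9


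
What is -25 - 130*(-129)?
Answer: 16745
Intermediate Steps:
-25 - 130*(-129) = -25 + 16770 = 16745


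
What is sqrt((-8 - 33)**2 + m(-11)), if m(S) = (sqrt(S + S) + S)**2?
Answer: sqrt(1780 - 22*I*sqrt(22)) ≈ 42.208 - 1.2224*I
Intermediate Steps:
m(S) = (S + sqrt(2)*sqrt(S))**2 (m(S) = (sqrt(2*S) + S)**2 = (sqrt(2)*sqrt(S) + S)**2 = (S + sqrt(2)*sqrt(S))**2)
sqrt((-8 - 33)**2 + m(-11)) = sqrt((-8 - 33)**2 + (-11 + sqrt(2)*sqrt(-11))**2) = sqrt((-41)**2 + (-11 + sqrt(2)*(I*sqrt(11)))**2) = sqrt(1681 + (-11 + I*sqrt(22))**2)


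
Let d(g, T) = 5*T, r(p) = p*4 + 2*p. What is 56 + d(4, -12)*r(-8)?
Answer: 2936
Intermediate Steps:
r(p) = 6*p (r(p) = 4*p + 2*p = 6*p)
56 + d(4, -12)*r(-8) = 56 + (5*(-12))*(6*(-8)) = 56 - 60*(-48) = 56 + 2880 = 2936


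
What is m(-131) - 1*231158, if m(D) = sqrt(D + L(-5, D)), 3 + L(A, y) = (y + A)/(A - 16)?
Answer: -231158 + I*sqrt(56238)/21 ≈ -2.3116e+5 + 11.293*I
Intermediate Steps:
L(A, y) = -3 + (A + y)/(-16 + A) (L(A, y) = -3 + (y + A)/(A - 16) = -3 + (A + y)/(-16 + A))
m(D) = sqrt(-58/21 + 20*D/21) (m(D) = sqrt(D + (48 + D - 2*(-5))/(-16 - 5)) = sqrt(D + (48 + D + 10)/(-21)) = sqrt(D - (58 + D)/21) = sqrt(D + (-58/21 - D/21)) = sqrt(-58/21 + 20*D/21))
m(-131) - 1*231158 = sqrt(-1218 + 420*(-131))/21 - 1*231158 = sqrt(-1218 - 55020)/21 - 231158 = sqrt(-56238)/21 - 231158 = (I*sqrt(56238))/21 - 231158 = I*sqrt(56238)/21 - 231158 = -231158 + I*sqrt(56238)/21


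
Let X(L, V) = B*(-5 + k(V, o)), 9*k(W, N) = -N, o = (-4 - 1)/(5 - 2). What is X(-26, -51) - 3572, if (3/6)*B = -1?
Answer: -96184/27 ≈ -3562.4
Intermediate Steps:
B = -2 (B = 2*(-1) = -2)
o = -5/3 ≈ -1.6667
k(W, N) = -N/9 (k(W, N) = (-N)/9 = -N/9)
X(L, V) = 260/27 (X(L, V) = -2*(-5 - 1/9*(-5/3)) = -2*(-5 + 5/27) = -2*(-130/27) = 260/27)
X(-26, -51) - 3572 = 260/27 - 3572 = -96184/27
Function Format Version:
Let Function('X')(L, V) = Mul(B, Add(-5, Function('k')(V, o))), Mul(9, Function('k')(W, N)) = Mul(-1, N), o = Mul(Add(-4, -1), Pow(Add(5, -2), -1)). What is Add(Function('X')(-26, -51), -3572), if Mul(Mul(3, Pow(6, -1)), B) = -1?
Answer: Rational(-96184, 27) ≈ -3562.4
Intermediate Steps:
B = -2 (B = Mul(2, -1) = -2)
o = Rational(-5, 3) (o = Mul(-5, Pow(3, -1)) = Mul(-5, Rational(1, 3)) = Rational(-5, 3) ≈ -1.6667)
Function('k')(W, N) = Mul(Rational(-1, 9), N) (Function('k')(W, N) = Mul(Rational(1, 9), Mul(-1, N)) = Mul(Rational(-1, 9), N))
Function('X')(L, V) = Rational(260, 27) (Function('X')(L, V) = Mul(-2, Add(-5, Mul(Rational(-1, 9), Rational(-5, 3)))) = Mul(-2, Add(-5, Rational(5, 27))) = Mul(-2, Rational(-130, 27)) = Rational(260, 27))
Add(Function('X')(-26, -51), -3572) = Add(Rational(260, 27), -3572) = Rational(-96184, 27)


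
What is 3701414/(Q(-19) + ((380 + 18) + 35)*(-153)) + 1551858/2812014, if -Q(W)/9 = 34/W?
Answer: -10878179714693/196594928775 ≈ -55.333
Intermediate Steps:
Q(W) = -306/W
3701414/(Q(-19) + ((380 + 18) + 35)*(-153)) + 1551858/2812014 = 3701414/(-306/(-19) + ((380 + 18) + 35)*(-153)) + 1551858/2812014 = 3701414/(-306*(-1/19) + (398 + 35)*(-153)) + 1551858*(1/2812014) = 3701414/(306/19 + 433*(-153)) + 258643/468669 = 3701414/(306/19 - 66249) + 258643/468669 = 3701414/(-1258425/19) + 258643/468669 = 3701414*(-19/1258425) + 258643/468669 = -70326866/1258425 + 258643/468669 = -10878179714693/196594928775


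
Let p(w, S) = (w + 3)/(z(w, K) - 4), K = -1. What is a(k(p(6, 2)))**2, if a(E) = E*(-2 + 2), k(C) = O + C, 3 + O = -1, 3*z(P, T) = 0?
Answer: 0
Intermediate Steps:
z(P, T) = 0 (z(P, T) = (1/3)*0 = 0)
p(w, S) = -3/4 - w/4 (p(w, S) = (w + 3)/(0 - 4) = (3 + w)/(-4) = (3 + w)*(-1/4) = -3/4 - w/4)
O = -4 (O = -3 - 1 = -4)
k(C) = -4 + C
a(E) = 0 (a(E) = E*0 = 0)
a(k(p(6, 2)))**2 = 0**2 = 0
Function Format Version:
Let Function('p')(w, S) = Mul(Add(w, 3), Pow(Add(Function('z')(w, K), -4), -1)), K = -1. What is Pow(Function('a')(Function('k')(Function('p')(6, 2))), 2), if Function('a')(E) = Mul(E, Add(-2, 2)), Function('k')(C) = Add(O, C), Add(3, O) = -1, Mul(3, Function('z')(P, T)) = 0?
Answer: 0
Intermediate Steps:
Function('z')(P, T) = 0 (Function('z')(P, T) = Mul(Rational(1, 3), 0) = 0)
Function('p')(w, S) = Add(Rational(-3, 4), Mul(Rational(-1, 4), w)) (Function('p')(w, S) = Mul(Add(w, 3), Pow(Add(0, -4), -1)) = Mul(Add(3, w), Pow(-4, -1)) = Mul(Add(3, w), Rational(-1, 4)) = Add(Rational(-3, 4), Mul(Rational(-1, 4), w)))
O = -4 (O = Add(-3, -1) = -4)
Function('k')(C) = Add(-4, C)
Function('a')(E) = 0 (Function('a')(E) = Mul(E, 0) = 0)
Pow(Function('a')(Function('k')(Function('p')(6, 2))), 2) = Pow(0, 2) = 0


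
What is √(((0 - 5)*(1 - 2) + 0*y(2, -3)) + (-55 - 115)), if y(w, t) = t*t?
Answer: I*√165 ≈ 12.845*I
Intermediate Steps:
y(w, t) = t²
√(((0 - 5)*(1 - 2) + 0*y(2, -3)) + (-55 - 115)) = √(((0 - 5)*(1 - 2) + 0*(-3)²) + (-55 - 115)) = √((-5*(-1) + 0*9) - 170) = √((5 + 0) - 170) = √(5 - 170) = √(-165) = I*√165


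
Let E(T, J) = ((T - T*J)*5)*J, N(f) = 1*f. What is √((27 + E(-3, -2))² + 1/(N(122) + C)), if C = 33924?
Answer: √15867332191970/34046 ≈ 117.00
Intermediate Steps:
N(f) = f
E(T, J) = J*(5*T - 5*J*T) (E(T, J) = ((T - J*T)*5)*J = (5*T - 5*J*T)*J = J*(5*T - 5*J*T))
√((27 + E(-3, -2))² + 1/(N(122) + C)) = √((27 + 5*(-2)*(-3)*(1 - 1*(-2)))² + 1/(122 + 33924)) = √((27 + 5*(-2)*(-3)*(1 + 2))² + 1/34046) = √((27 + 5*(-2)*(-3)*3)² + 1/34046) = √((27 + 90)² + 1/34046) = √(117² + 1/34046) = √(13689 + 1/34046) = √(466055695/34046) = √15867332191970/34046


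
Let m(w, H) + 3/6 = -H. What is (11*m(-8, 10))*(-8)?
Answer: 924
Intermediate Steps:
m(w, H) = -1/2 - H
(11*m(-8, 10))*(-8) = (11*(-1/2 - 1*10))*(-8) = (11*(-1/2 - 10))*(-8) = (11*(-21/2))*(-8) = -231/2*(-8) = 924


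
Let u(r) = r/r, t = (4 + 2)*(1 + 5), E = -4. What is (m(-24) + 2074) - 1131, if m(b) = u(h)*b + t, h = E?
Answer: 955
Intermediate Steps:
h = -4
t = 36 (t = 6*6 = 36)
u(r) = 1
m(b) = 36 + b (m(b) = 1*b + 36 = b + 36 = 36 + b)
(m(-24) + 2074) - 1131 = ((36 - 24) + 2074) - 1131 = (12 + 2074) - 1131 = 2086 - 1131 = 955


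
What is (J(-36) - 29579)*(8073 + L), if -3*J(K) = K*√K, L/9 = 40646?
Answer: -11059203573 + 26919864*I ≈ -1.1059e+10 + 2.692e+7*I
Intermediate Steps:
L = 365814 (L = 9*40646 = 365814)
J(K) = -K^(3/2)/3 (J(K) = -K*√K/3 = -K^(3/2)/3)
(J(-36) - 29579)*(8073 + L) = (-(-72)*I - 29579)*(8073 + 365814) = (-(-72)*I - 29579)*373887 = (72*I - 29579)*373887 = (-29579 + 72*I)*373887 = -11059203573 + 26919864*I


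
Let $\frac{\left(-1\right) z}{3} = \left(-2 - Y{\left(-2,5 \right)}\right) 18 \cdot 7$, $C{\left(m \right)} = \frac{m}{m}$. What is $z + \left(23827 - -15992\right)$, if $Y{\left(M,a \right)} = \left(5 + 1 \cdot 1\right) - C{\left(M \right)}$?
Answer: $42465$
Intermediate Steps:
$C{\left(m \right)} = 1$
$Y{\left(M,a \right)} = 5$ ($Y{\left(M,a \right)} = \left(5 + 1 \cdot 1\right) - 1 = \left(5 + 1\right) - 1 = 6 - 1 = 5$)
$z = 2646$ ($z = - 3 \left(-2 - 5\right) 18 \cdot 7 = - 3 \left(-7\right) 18 \cdot 7 = - 3 \left(\left(-126\right) 7\right) = \left(-3\right) \left(-882\right) = 2646$)
$z + \left(23827 - -15992\right) = 2646 + \left(23827 - -15992\right) = 2646 + \left(23827 + 15992\right) = 2646 + 39819 = 42465$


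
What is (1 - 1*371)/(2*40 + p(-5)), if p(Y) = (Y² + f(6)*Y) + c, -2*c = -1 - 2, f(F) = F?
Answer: -740/153 ≈ -4.8366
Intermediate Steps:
c = 3/2 (c = -(-1 - 2)/2 = -½*(-3) = 3/2 ≈ 1.5000)
p(Y) = 3/2 + Y² + 6*Y (p(Y) = (Y² + 6*Y) + 3/2 = 3/2 + Y² + 6*Y)
(1 - 1*371)/(2*40 + p(-5)) = (1 - 1*371)/(2*40 + (3/2 + (-5)² + 6*(-5))) = (1 - 371)/(80 + (3/2 + 25 - 30)) = -370/(80 - 7/2) = -370/(153/2) = (2/153)*(-370) = -740/153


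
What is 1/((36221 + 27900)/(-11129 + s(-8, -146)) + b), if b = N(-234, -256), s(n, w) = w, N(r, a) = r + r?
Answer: -11275/5340821 ≈ -0.0021111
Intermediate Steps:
N(r, a) = 2*r
b = -468 (b = 2*(-234) = -468)
1/((36221 + 27900)/(-11129 + s(-8, -146)) + b) = 1/((36221 + 27900)/(-11129 - 146) - 468) = 1/(64121/(-11275) - 468) = 1/(64121*(-1/11275) - 468) = 1/(-64121/11275 - 468) = 1/(-5340821/11275) = -11275/5340821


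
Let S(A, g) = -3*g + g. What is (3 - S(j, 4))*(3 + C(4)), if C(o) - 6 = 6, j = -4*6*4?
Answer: 165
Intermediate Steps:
j = -96 (j = -24*4 = -96)
C(o) = 12 (C(o) = 6 + 6 = 12)
S(A, g) = -2*g
(3 - S(j, 4))*(3 + C(4)) = (3 - (-2)*4)*(3 + 12) = (3 - 1*(-8))*15 = (3 + 8)*15 = 11*15 = 165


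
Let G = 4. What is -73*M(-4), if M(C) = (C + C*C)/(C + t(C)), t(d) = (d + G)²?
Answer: 219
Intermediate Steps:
t(d) = (4 + d)² (t(d) = (d + 4)² = (4 + d)²)
M(C) = (C + C²)/(C + (4 + C)²) (M(C) = (C + C*C)/(C + (4 + C)²) = (C + C²)/(C + (4 + C)²))
-73*M(-4) = -(-292)*(1 - 4)/(-4 + (4 - 4)²) = -(-292)*(-3)/(-4 + 0²) = -(-292)*(-3)/(-4 + 0) = -(-292)*(-3)/(-4) = -(-292)*(-1)*(-3)/4 = -73*(-3) = 219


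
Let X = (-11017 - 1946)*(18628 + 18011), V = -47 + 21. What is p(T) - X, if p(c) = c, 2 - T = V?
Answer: 474951385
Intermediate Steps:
V = -26
T = 28 (T = 2 - 1*(-26) = 2 + 26 = 28)
X = -474951357 (X = -12963*36639 = -474951357)
p(T) - X = 28 - 1*(-474951357) = 28 + 474951357 = 474951385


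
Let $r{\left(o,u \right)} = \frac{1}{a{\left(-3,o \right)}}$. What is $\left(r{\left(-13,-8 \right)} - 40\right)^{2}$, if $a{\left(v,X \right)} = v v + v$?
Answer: $\frac{57121}{36} \approx 1586.7$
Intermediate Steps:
$a{\left(v,X \right)} = v + v^{2}$ ($a{\left(v,X \right)} = v^{2} + v = v + v^{2}$)
$r{\left(o,u \right)} = \frac{1}{6}$ ($r{\left(o,u \right)} = \frac{1}{\left(-3\right) \left(1 - 3\right)} = \frac{1}{\left(-3\right) \left(-2\right)} = \frac{1}{6}$)
$\left(r{\left(-13,-8 \right)} - 40\right)^{2} = \left(\frac{1}{6} - 40\right)^{2} = \left(- \frac{239}{6}\right)^{2} = \frac{57121}{36}$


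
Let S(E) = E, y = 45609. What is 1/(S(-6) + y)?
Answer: 1/45603 ≈ 2.1928e-5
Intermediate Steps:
1/(S(-6) + y) = 1/(-6 + 45609) = 1/45603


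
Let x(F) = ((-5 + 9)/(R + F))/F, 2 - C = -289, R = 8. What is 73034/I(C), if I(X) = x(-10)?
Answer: 365170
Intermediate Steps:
C = 291 (C = 2 - 1*(-289) = 2 + 289 = 291)
x(F) = 4/(F*(8 + F)) (x(F) = ((-5 + 9)/(8 + F))/F = (4/(8 + F))/F = 4/(F*(8 + F)))
I(X) = 1/5 (I(X) = 4/(-10*(8 - 10)) = 4*(-1/10)/(-2) = 4*(-1/10)*(-1/2) = 1/5)
73034/I(C) = 73034/(1/5) = 73034*5 = 365170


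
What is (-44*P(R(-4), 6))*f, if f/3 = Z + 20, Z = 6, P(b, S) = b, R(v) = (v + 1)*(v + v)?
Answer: -82368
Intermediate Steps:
R(v) = 2*v*(1 + v) (R(v) = (1 + v)*(2*v) = 2*v*(1 + v))
f = 78 (f = 3*(6 + 20) = 3*26 = 78)
(-44*P(R(-4), 6))*f = -88*(-4)*(1 - 4)*78 = -88*(-4)*(-3)*78 = -44*24*78 = -1056*78 = -82368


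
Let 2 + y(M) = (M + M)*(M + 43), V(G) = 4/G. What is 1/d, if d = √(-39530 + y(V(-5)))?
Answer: -5*I*√247497/494994 ≈ -0.0050252*I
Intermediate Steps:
y(M) = -2 + 2*M*(43 + M) (y(M) = -2 + (M + M)*(M + 43) = -2 + (2*M)*(43 + M) = -2 + 2*M*(43 + M))
d = 2*I*√247497/5 (d = √(-39530 + (-2 + 2*(4/(-5))² + 86*(4/(-5)))) = √(-39530 + (-2 + 2*(4*(-⅕))² + 86*(4*(-⅕)))) = √(-39530 + (-2 + 2*(-⅘)² + 86*(-⅘))) = √(-39530 + (-2 + 2*(16/25) - 344/5)) = √(-39530 + (-2 + 32/25 - 344/5)) = √(-39530 - 1738/25) = √(-989988/25) = 2*I*√247497/5 ≈ 199.0*I)
1/d = 1/(2*I*√247497/5) = -5*I*√247497/494994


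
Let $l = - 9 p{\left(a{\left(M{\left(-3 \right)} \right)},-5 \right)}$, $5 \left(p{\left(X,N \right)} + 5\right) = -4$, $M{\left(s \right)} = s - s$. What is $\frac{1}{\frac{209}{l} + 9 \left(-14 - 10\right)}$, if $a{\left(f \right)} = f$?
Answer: $- \frac{261}{55331} \approx -0.0047171$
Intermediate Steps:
$M{\left(s \right)} = 0$
$p{\left(X,N \right)} = - \frac{29}{5}$ ($p{\left(X,N \right)} = -5 + \frac{1}{5} \left(-4\right) = -5 - \frac{4}{5} = - \frac{29}{5}$)
$l = \frac{261}{5}$ ($l = \left(-9\right) \left(- \frac{29}{5}\right) = \frac{261}{5} \approx 52.2$)
$\frac{1}{\frac{209}{l} + 9 \left(-14 - 10\right)} = \frac{1}{\frac{209}{\frac{261}{5}} + 9 \left(-14 - 10\right)} = \frac{1}{209 \cdot \frac{5}{261} + 9 \left(-24\right)} = \frac{1}{\frac{1045}{261} - 216} = \frac{1}{- \frac{55331}{261}} = - \frac{261}{55331}$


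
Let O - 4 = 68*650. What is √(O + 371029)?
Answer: 39*√273 ≈ 644.39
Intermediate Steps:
O = 44204 (O = 4 + 68*650 = 4 + 44200 = 44204)
√(O + 371029) = √(44204 + 371029) = √415233 = 39*√273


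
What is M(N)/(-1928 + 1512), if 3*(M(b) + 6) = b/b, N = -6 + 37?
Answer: 17/1248 ≈ 0.013622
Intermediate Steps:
N = 31
M(b) = -17/3 (M(b) = -6 + (b/b)/3 = -6 + (⅓)*1 = -6 + ⅓ = -17/3)
M(N)/(-1928 + 1512) = -17/(3*(-1928 + 1512)) = -17/3/(-416) = -17/3*(-1/416) = 17/1248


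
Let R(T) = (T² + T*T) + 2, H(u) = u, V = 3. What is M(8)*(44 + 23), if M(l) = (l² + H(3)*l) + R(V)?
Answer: 7236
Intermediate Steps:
R(T) = 2 + 2*T² (R(T) = (T² + T²) + 2 = 2*T² + 2 = 2 + 2*T²)
M(l) = 20 + l² + 3*l (M(l) = (l² + 3*l) + (2 + 2*3²) = (l² + 3*l) + (2 + 2*9) = (l² + 3*l) + (2 + 18) = (l² + 3*l) + 20 = 20 + l² + 3*l)
M(8)*(44 + 23) = (20 + 8² + 3*8)*(44 + 23) = (20 + 64 + 24)*67 = 108*67 = 7236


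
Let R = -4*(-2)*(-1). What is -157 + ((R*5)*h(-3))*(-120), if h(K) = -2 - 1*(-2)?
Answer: -157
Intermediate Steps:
R = -8 (R = 8*(-1) = -8)
h(K) = 0 (h(K) = -2 + 2 = 0)
-157 + ((R*5)*h(-3))*(-120) = -157 + (-8*5*0)*(-120) = -157 - 40*0*(-120) = -157 + 0*(-120) = -157 + 0 = -157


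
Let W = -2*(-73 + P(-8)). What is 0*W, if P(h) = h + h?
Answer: 0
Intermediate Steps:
P(h) = 2*h
W = 178 (W = -2*(-73 + 2*(-8)) = -2*(-73 - 16) = -2*(-89) = 178)
0*W = 0*178 = 0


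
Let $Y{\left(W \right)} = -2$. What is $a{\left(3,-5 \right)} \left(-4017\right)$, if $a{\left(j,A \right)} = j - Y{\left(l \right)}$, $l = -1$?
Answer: $-20085$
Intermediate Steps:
$a{\left(j,A \right)} = 2 + j$ ($a{\left(j,A \right)} = j - -2 = j + 2 = 2 + j$)
$a{\left(3,-5 \right)} \left(-4017\right) = \left(2 + 3\right) \left(-4017\right) = 5 \left(-4017\right) = -20085$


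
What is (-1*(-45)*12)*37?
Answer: 19980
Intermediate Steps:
(-1*(-45)*12)*37 = (45*12)*37 = 540*37 = 19980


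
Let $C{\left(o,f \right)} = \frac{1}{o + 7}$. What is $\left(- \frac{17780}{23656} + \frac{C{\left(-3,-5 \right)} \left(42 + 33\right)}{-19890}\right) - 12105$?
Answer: $- \frac{189865751365}{15683928} \approx -12106.0$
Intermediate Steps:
$C{\left(o,f \right)} = \frac{1}{7 + o}$
$\left(- \frac{17780}{23656} + \frac{C{\left(-3,-5 \right)} \left(42 + 33\right)}{-19890}\right) - 12105 = \left(- \frac{17780}{23656} + \frac{\frac{1}{7 - 3} \left(42 + 33\right)}{-19890}\right) - 12105 = \left(\left(-17780\right) \frac{1}{23656} + \frac{1}{4} \cdot 75 \left(- \frac{1}{19890}\right)\right) - 12105 = \left(- \frac{4445}{5914} + \frac{1}{4} \cdot 75 \left(- \frac{1}{19890}\right)\right) - 12105 = \left(- \frac{4445}{5914} + \frac{75}{4} \left(- \frac{1}{19890}\right)\right) - 12105 = \left(- \frac{4445}{5914} - \frac{5}{5304}\right) - 12105 = - \frac{11802925}{15683928} - 12105 = - \frac{189865751365}{15683928}$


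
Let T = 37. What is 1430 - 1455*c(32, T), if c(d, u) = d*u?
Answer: -1721290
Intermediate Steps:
1430 - 1455*c(32, T) = 1430 - 46560*37 = 1430 - 1455*1184 = 1430 - 1722720 = -1721290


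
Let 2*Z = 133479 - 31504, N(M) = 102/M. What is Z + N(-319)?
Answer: 32529821/638 ≈ 50987.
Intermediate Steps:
Z = 101975/2 (Z = (133479 - 31504)/2 = (½)*101975 = 101975/2 ≈ 50988.)
Z + N(-319) = 101975/2 + 102/(-319) = 101975/2 + 102*(-1/319) = 101975/2 - 102/319 = 32529821/638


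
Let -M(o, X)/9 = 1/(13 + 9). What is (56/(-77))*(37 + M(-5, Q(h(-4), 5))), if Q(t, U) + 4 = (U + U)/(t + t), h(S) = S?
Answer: -3220/121 ≈ -26.612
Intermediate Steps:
Q(t, U) = -4 + U/t (Q(t, U) = -4 + (U + U)/(t + t) = -4 + (2*U)/((2*t)) = -4 + (2*U)*(1/(2*t)) = -4 + U/t)
M(o, X) = -9/22 (M(o, X) = -9/(13 + 9) = -9/22)
(56/(-77))*(37 + M(-5, Q(h(-4), 5))) = (56/(-77))*(37 - 9/22) = (56*(-1/77))*(805/22) = -8/11*805/22 = -3220/121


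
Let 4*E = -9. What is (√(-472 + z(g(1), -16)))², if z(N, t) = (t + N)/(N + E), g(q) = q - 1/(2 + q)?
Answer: -8784/19 ≈ -462.32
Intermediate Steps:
E = -9/4 (E = (¼)*(-9) = -9/4 ≈ -2.2500)
g(q) = q - 1/(2 + q)
z(N, t) = (N + t)/(-9/4 + N) (z(N, t) = (t + N)/(N - 9/4) = (N + t)/(-9/4 + N))
(√(-472 + z(g(1), -16)))² = (√(-472 + 4*((-1 + 1² + 2*1)/(2 + 1) - 16)/(-9 + 4*((-1 + 1² + 2*1)/(2 + 1)))))² = (√(-472 + 4*((-1 + 1 + 2)/3 - 16)/(-9 + 4*((-1 + 1 + 2)/3))))² = (√(-472 + 4*((⅓)*2 - 16)/(-9 + 4*((⅓)*2))))² = (√(-472 + 4*(⅔ - 16)/(-9 + 4*(⅔))))² = (√(-472 + 4*(-46/3)/(-9 + 8/3)))² = (√(-472 + 4*(-46/3)/(-19/3)))² = (√(-472 + 4*(-3/19)*(-46/3)))² = (√(-472 + 184/19))² = (√(-8784/19))² = (12*I*√1159/19)² = -8784/19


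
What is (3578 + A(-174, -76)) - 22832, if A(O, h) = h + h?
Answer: -19406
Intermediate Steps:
A(O, h) = 2*h
(3578 + A(-174, -76)) - 22832 = (3578 + 2*(-76)) - 22832 = (3578 - 152) - 22832 = 3426 - 22832 = -19406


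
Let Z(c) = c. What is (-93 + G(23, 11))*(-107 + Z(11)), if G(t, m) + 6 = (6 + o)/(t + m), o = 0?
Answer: 161280/17 ≈ 9487.1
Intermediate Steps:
G(t, m) = -6 + 6/(m + t) (G(t, m) = -6 + (6 + 0)/(t + m) = -6 + 6/(m + t))
(-93 + G(23, 11))*(-107 + Z(11)) = (-93 + 6*(1 - 1*11 - 1*23)/(11 + 23))*(-107 + 11) = (-93 + 6*(1 - 11 - 23)/34)*(-96) = (-93 + 6*(1/34)*(-33))*(-96) = (-93 - 99/17)*(-96) = -1680/17*(-96) = 161280/17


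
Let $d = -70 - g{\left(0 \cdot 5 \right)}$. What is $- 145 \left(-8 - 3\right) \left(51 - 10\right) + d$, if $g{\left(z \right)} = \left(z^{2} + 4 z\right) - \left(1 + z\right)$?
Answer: $65326$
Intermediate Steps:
$g{\left(z \right)} = -1 + z^{2} + 3 z$
$d = -69$ ($d = -70 - \left(-1 + \left(0 \cdot 5\right)^{2} + 3 \cdot 0 \cdot 5\right) = -70 - \left(-1 + 0^{2} + 3 \cdot 0\right) = -70 - \left(-1 + 0 + 0\right) = -70 - -1 = -70 + 1 = -69$)
$- 145 \left(-8 - 3\right) \left(51 - 10\right) + d = - 145 \left(-8 - 3\right) \left(51 - 10\right) - 69 = - 145 \left(\left(-11\right) 41\right) - 69 = \left(-145\right) \left(-451\right) - 69 = 65395 - 69 = 65326$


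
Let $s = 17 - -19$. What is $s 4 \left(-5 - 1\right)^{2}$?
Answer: $5184$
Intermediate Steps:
$s = 36$ ($s = 17 + 19 = 36$)
$s 4 \left(-5 - 1\right)^{2} = 36 \cdot 4 \left(-5 - 1\right)^{2} = 144 \left(-6\right)^{2} = 144 \cdot 36 = 5184$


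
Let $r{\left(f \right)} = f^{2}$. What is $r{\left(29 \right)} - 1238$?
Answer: $-397$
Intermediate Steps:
$r{\left(29 \right)} - 1238 = 29^{2} - 1238 = 841 - 1238 = -397$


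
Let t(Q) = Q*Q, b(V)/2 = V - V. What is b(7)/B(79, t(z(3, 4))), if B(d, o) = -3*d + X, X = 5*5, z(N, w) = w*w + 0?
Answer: 0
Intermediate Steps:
b(V) = 0 (b(V) = 2*(V - V) = 2*0 = 0)
z(N, w) = w² (z(N, w) = w² + 0 = w²)
X = 25
t(Q) = Q²
B(d, o) = 25 - 3*d (B(d, o) = -3*d + 25 = 25 - 3*d)
b(7)/B(79, t(z(3, 4))) = 0/(25 - 3*79) = 0/(25 - 237) = 0/(-212) = 0*(-1/212) = 0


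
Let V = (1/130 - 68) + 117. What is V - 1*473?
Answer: -55119/130 ≈ -423.99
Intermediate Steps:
V = 6371/130 (V = (1/130 - 68) + 117 = -8839/130 + 117 = 6371/130 ≈ 49.008)
V - 1*473 = 6371/130 - 1*473 = 6371/130 - 473 = -55119/130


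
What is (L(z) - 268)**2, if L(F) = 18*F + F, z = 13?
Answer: 441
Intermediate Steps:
L(F) = 19*F
(L(z) - 268)**2 = (19*13 - 268)**2 = (247 - 268)**2 = (-21)**2 = 441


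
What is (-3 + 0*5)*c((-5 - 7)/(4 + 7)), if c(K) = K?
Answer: 36/11 ≈ 3.2727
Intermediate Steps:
(-3 + 0*5)*c((-5 - 7)/(4 + 7)) = (-3 + 0*5)*((-5 - 7)/(4 + 7)) = (-3 + 0)*(-12/11) = -(-36)/11 = -3*(-12/11) = 36/11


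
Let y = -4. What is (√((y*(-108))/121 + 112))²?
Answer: 13984/121 ≈ 115.57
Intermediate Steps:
(√((y*(-108))/121 + 112))² = (√(-4*(-108)/121 + 112))² = (√(432*(1/121) + 112))² = (√(432/121 + 112))² = (√(13984/121))² = (4*√874/11)² = 13984/121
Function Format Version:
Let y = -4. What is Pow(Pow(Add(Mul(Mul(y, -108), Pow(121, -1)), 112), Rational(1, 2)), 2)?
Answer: Rational(13984, 121) ≈ 115.57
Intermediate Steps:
Pow(Pow(Add(Mul(Mul(y, -108), Pow(121, -1)), 112), Rational(1, 2)), 2) = Pow(Pow(Add(Mul(Mul(-4, -108), Pow(121, -1)), 112), Rational(1, 2)), 2) = Pow(Pow(Add(Mul(432, Rational(1, 121)), 112), Rational(1, 2)), 2) = Pow(Pow(Add(Rational(432, 121), 112), Rational(1, 2)), 2) = Pow(Pow(Rational(13984, 121), Rational(1, 2)), 2) = Pow(Mul(Rational(4, 11), Pow(874, Rational(1, 2))), 2) = Rational(13984, 121)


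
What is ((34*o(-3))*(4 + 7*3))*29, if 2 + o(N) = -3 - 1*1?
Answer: -147900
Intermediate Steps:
o(N) = -6 (o(N) = -2 + (-3 - 1*1) = -2 + (-3 - 1) = -2 - 4 = -6)
((34*o(-3))*(4 + 7*3))*29 = ((34*(-6))*(4 + 7*3))*29 = -204*(4 + 21)*29 = -204*25*29 = -5100*29 = -147900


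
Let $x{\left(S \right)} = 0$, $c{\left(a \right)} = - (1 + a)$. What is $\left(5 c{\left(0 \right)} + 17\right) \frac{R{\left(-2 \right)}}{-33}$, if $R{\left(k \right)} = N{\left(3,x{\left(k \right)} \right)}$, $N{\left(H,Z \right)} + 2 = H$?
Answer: $- \frac{4}{11} \approx -0.36364$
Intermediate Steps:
$c{\left(a \right)} = -1 - a$
$N{\left(H,Z \right)} = -2 + H$
$R{\left(k \right)} = 1$ ($R{\left(k \right)} = -2 + 3 = 1$)
$\left(5 c{\left(0 \right)} + 17\right) \frac{R{\left(-2 \right)}}{-33} = \left(5 \left(-1 - 0\right) + 17\right) 1 \frac{1}{-33} = \left(5 \left(-1 + 0\right) + 17\right) 1 \left(- \frac{1}{33}\right) = \left(5 \left(-1\right) + 17\right) \left(- \frac{1}{33}\right) = \left(-5 + 17\right) \left(- \frac{1}{33}\right) = 12 \left(- \frac{1}{33}\right) = - \frac{4}{11}$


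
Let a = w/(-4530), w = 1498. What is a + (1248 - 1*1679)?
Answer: -976964/2265 ≈ -431.33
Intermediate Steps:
a = -749/2265 (a = 1498/(-4530) = 1498*(-1/4530) = -749/2265 ≈ -0.33068)
a + (1248 - 1*1679) = -749/2265 + (1248 - 1*1679) = -749/2265 + (1248 - 1679) = -749/2265 - 431 = -976964/2265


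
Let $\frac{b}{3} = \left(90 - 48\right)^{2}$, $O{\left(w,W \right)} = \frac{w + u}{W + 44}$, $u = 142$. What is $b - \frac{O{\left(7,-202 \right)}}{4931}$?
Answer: $\frac{4122986765}{779098} \approx 5292.0$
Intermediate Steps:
$O{\left(w,W \right)} = \frac{142 + w}{44 + W}$ ($O{\left(w,W \right)} = \frac{w + 142}{W + 44} = \frac{142 + w}{44 + W}$)
$b = 5292$ ($b = 3 \left(90 - 48\right)^{2} = 3 \cdot 42^{2} = 3 \cdot 1764 = 5292$)
$b - \frac{O{\left(7,-202 \right)}}{4931} = 5292 - \frac{\frac{1}{44 - 202} \left(142 + 7\right)}{4931} = 5292 - \frac{1}{-158} \cdot 149 \cdot \frac{1}{4931} = 5292 - \left(- \frac{1}{158}\right) 149 \cdot \frac{1}{4931} = 5292 - \left(- \frac{149}{158}\right) \frac{1}{4931} = 5292 - - \frac{149}{779098} = 5292 + \frac{149}{779098} = \frac{4122986765}{779098}$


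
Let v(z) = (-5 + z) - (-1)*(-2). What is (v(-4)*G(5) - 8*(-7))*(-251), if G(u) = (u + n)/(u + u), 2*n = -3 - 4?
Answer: -272837/20 ≈ -13642.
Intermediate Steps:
n = -7/2 (n = (-3 - 4)/2 = (½)*(-7) = -7/2 ≈ -3.5000)
v(z) = -7 + z (v(z) = (-5 + z) - 1*2 = (-5 + z) - 2 = -7 + z)
G(u) = (-7/2 + u)/(2*u) (G(u) = (u - 7/2)/(u + u) = (-7/2 + u)/((2*u)) = (-7/2 + u)*(1/(2*u)) = (-7/2 + u)/(2*u))
(v(-4)*G(5) - 8*(-7))*(-251) = ((-7 - 4)*((¼)*(-7 + 2*5)/5) - 8*(-7))*(-251) = (-11*(-7 + 10)/(4*5) + 56)*(-251) = (-11*3/(4*5) + 56)*(-251) = (-11*3/20 + 56)*(-251) = (-33/20 + 56)*(-251) = (1087/20)*(-251) = -272837/20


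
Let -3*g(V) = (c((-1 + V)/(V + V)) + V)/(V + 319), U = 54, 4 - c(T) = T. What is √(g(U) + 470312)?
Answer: √21200626075649/6714 ≈ 685.79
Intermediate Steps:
c(T) = 4 - T
g(V) = -(4 + V - (-1 + V)/(2*V))/(3*(319 + V)) (g(V) = -((4 - (-1 + V)/(V + V)) + V)/(3*(V + 319)) = -((4 - (-1 + V)/(2*V)) + V)/(3*(319 + V)) = -(4 + V - (-1 + V)/(2*V))/(3*(319 + V)))
√(g(U) + 470312) = √((⅙)*(-1 + 54 - 2*54*(4 + 54))/(54*(319 + 54)) + 470312) = √((⅙)*(1/54)*(-1 + 54 - 2*54*58)/373 + 470312) = √((⅙)*(1/54)*(1/373)*(-1 + 54 - 6264) + 470312) = √((⅙)*(1/54)*(1/373)*(-6211) + 470312) = √(-6211/120852 + 470312) = √(56838139613/120852) = √21200626075649/6714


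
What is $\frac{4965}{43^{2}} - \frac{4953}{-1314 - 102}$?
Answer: $\frac{5396179}{872728} \approx 6.1831$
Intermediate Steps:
$\frac{4965}{43^{2}} - \frac{4953}{-1314 - 102} = \frac{4965}{1849} - \frac{4953}{-1314 - 102} = 4965 \cdot \frac{1}{1849} - \frac{4953}{-1416} = \frac{4965}{1849} - - \frac{1651}{472} = \frac{4965}{1849} + \frac{1651}{472} = \frac{5396179}{872728}$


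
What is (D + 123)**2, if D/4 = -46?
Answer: 3721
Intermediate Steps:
D = -184 (D = 4*(-46) = -184)
(D + 123)**2 = (-184 + 123)**2 = (-61)**2 = 3721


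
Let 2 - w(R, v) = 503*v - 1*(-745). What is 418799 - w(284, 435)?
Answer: 638347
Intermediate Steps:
w(R, v) = -743 - 503*v (w(R, v) = 2 - (503*v - 1*(-745)) = 2 - (503*v + 745) = 2 - (745 + 503*v) = 2 + (-745 - 503*v) = -743 - 503*v)
418799 - w(284, 435) = 418799 - (-743 - 503*435) = 418799 - (-743 - 218805) = 418799 - 1*(-219548) = 418799 + 219548 = 638347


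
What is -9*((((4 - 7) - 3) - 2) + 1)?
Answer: 63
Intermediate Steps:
-9*((((4 - 7) - 3) - 2) + 1) = -9*(((-3 - 3) - 2) + 1) = -9*((-6 - 2) + 1) = -9*(-8 + 1) = -9*(-7) = 63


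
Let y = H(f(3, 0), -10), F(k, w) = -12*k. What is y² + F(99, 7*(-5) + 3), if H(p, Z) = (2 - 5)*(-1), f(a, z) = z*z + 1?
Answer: -1179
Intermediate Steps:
f(a, z) = 1 + z² (f(a, z) = z² + 1 = 1 + z²)
H(p, Z) = 3 (H(p, Z) = -3*(-1) = 3)
y = 3
y² + F(99, 7*(-5) + 3) = 3² - 12*99 = 9 - 1188 = -1179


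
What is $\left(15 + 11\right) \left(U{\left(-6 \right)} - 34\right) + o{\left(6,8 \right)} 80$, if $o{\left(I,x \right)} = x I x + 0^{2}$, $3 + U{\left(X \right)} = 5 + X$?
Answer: $29732$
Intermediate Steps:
$U{\left(X \right)} = 2 + X$ ($U{\left(X \right)} = -3 + \left(5 + X\right) = 2 + X$)
$o{\left(I,x \right)} = I x^{2}$ ($o{\left(I,x \right)} = I x x + 0 = I x^{2} + 0 = I x^{2}$)
$\left(15 + 11\right) \left(U{\left(-6 \right)} - 34\right) + o{\left(6,8 \right)} 80 = \left(15 + 11\right) \left(\left(2 - 6\right) - 34\right) + 6 \cdot 8^{2} \cdot 80 = 26 \left(-4 - 34\right) + 6 \cdot 64 \cdot 80 = 26 \left(-38\right) + 384 \cdot 80 = -988 + 30720 = 29732$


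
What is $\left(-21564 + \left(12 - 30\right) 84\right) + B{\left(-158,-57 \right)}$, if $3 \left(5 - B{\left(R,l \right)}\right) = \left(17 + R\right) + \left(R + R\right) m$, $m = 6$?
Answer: $-22392$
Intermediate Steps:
$B{\left(R,l \right)} = - \frac{2}{3} - \frac{13 R}{3}$ ($B{\left(R,l \right)} = 5 - \frac{\left(17 + R\right) + \left(R + R\right) 6}{3} = 5 - \frac{\left(17 + R\right) + 2 R 6}{3} = 5 - \frac{\left(17 + R\right) + 12 R}{3} = 5 - \frac{17 + 13 R}{3} = 5 - \left(\frac{17}{3} + \frac{13 R}{3}\right) = - \frac{2}{3} - \frac{13 R}{3}$)
$\left(-21564 + \left(12 - 30\right) 84\right) + B{\left(-158,-57 \right)} = \left(-21564 + \left(12 - 30\right) 84\right) - -684 = \left(-21564 - 1512\right) + \left(- \frac{2}{3} + \frac{2054}{3}\right) = \left(-21564 - 1512\right) + 684 = -23076 + 684 = -22392$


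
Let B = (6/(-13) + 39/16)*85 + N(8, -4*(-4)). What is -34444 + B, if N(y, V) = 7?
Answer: -7127961/208 ≈ -34269.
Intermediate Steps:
B = 36391/208 (B = (6/(-13) + 39/16)*85 + 7 = (6*(-1/13) + 39*(1/16))*85 + 7 = (-6/13 + 39/16)*85 + 7 = (411/208)*85 + 7 = 34935/208 + 7 = 36391/208 ≈ 174.96)
-34444 + B = -34444 + 36391/208 = -7127961/208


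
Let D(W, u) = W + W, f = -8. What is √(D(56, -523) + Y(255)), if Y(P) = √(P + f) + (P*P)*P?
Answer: √(16581487 + √247) ≈ 4072.0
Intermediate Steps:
Y(P) = P³ + √(-8 + P) (Y(P) = √(P - 8) + (P*P)*P = √(-8 + P) + P²*P = √(-8 + P) + P³ = P³ + √(-8 + P))
D(W, u) = 2*W
√(D(56, -523) + Y(255)) = √(2*56 + (255³ + √(-8 + 255))) = √(112 + (16581375 + √247)) = √(16581487 + √247)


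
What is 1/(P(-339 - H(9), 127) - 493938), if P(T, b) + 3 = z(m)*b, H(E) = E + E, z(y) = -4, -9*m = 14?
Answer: -1/494449 ≈ -2.0225e-6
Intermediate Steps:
m = -14/9 (m = -⅑*14 = -14/9 ≈ -1.5556)
H(E) = 2*E
P(T, b) = -3 - 4*b
1/(P(-339 - H(9), 127) - 493938) = 1/((-3 - 4*127) - 493938) = 1/((-3 - 508) - 493938) = 1/(-511 - 493938) = 1/(-494449) = -1/494449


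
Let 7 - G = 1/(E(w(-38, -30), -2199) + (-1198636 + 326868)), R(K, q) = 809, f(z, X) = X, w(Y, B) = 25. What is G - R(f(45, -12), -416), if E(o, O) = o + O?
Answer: -700901483/873942 ≈ -802.00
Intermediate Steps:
E(o, O) = O + o
G = 6117595/873942 (G = 7 - 1/((-2199 + 25) + (-1198636 + 326868)) = 7 - 1/(-2174 - 871768) = 7 - 1/(-873942) = 7 - 1*(-1/873942) = 7 + 1/873942 = 6117595/873942 ≈ 7.0000)
G - R(f(45, -12), -416) = 6117595/873942 - 1*809 = 6117595/873942 - 809 = -700901483/873942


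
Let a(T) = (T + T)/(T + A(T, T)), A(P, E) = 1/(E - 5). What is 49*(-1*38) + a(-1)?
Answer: -13022/7 ≈ -1860.3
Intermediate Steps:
A(P, E) = 1/(-5 + E)
a(T) = 2*T/(T + 1/(-5 + T)) (a(T) = (T + T)/(T + 1/(-5 + T)) = (2*T)/(T + 1/(-5 + T)) = 2*T/(T + 1/(-5 + T)))
49*(-1*38) + a(-1) = 49*(-1*38) + 2*(-1)*(-5 - 1)/(1 - (-5 - 1)) = 49*(-38) + 2*(-1)*(-6)/(1 - 1*(-6)) = -1862 + 2*(-1)*(-6)/(1 + 6) = -1862 + 2*(-1)*(-6)/7 = -1862 + 2*(-1)*(⅐)*(-6) = -1862 + 12/7 = -13022/7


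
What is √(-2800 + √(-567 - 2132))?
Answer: √(-2800 + I*√2699) ≈ 0.4909 + 52.917*I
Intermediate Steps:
√(-2800 + √(-567 - 2132)) = √(-2800 + √(-2699)) = √(-2800 + I*√2699)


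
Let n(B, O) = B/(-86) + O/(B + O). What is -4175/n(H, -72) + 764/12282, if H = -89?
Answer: -354985255028/126019461 ≈ -2816.9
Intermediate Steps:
n(B, O) = -B/86 + O/(B + O) (n(B, O) = B*(-1/86) + O/(B + O) = -B/86 + O/(B + O))
-4175/n(H, -72) + 764/12282 = -4175*(-89 - 72)/(-72 - 1/86*(-89)² - 1/86*(-89)*(-72)) + 764/12282 = -4175*(-161/(-72 - 1/86*7921 - 3204/43)) + 764*(1/12282) = -4175*(-161/(-72 - 7921/86 - 3204/43)) + 382/6141 = -4175/((-1/161*(-20521/86))) + 382/6141 = -4175/20521/13846 + 382/6141 = -4175*13846/20521 + 382/6141 = -57807050/20521 + 382/6141 = -354985255028/126019461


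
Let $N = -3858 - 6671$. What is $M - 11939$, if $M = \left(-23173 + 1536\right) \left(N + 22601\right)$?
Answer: $-261213803$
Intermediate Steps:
$N = -10529$ ($N = -3858 - 6671 = -10529$)
$M = -261201864$ ($M = \left(-23173 + 1536\right) \left(-10529 + 22601\right) = \left(-21637\right) 12072 = -261201864$)
$M - 11939 = -261201864 - 11939 = -261213803$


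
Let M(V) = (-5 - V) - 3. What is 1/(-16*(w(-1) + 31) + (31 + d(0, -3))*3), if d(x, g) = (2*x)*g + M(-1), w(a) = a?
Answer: -1/408 ≈ -0.0024510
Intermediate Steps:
M(V) = -8 - V
d(x, g) = -7 + 2*g*x (d(x, g) = (2*x)*g + (-8 - 1*(-1)) = 2*g*x + (-8 + 1) = 2*g*x - 7 = -7 + 2*g*x)
1/(-16*(w(-1) + 31) + (31 + d(0, -3))*3) = 1/(-16*(-1 + 31) + (31 + (-7 + 2*(-3)*0))*3) = 1/(-16*30 + (31 + (-7 + 0))*3) = 1/(-480 + (31 - 7)*3) = 1/(-480 + 24*3) = 1/(-480 + 72) = 1/(-408) = -1/408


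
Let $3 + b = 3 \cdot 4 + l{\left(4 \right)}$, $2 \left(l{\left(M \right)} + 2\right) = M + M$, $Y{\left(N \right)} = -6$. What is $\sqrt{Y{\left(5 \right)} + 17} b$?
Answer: $11 \sqrt{11} \approx 36.483$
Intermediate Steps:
$l{\left(M \right)} = -2 + M$ ($l{\left(M \right)} = -2 + \frac{M + M}{2} = -2 + \frac{2 M}{2} = -2 + M$)
$b = 11$ ($b = -3 + \left(3 \cdot 4 + \left(-2 + 4\right)\right) = -3 + \left(12 + 2\right) = -3 + 14 = 11$)
$\sqrt{Y{\left(5 \right)} + 17} b = \sqrt{-6 + 17} \cdot 11 = \sqrt{11} \cdot 11 = 11 \sqrt{11}$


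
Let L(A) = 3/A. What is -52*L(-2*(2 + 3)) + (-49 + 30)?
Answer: -17/5 ≈ -3.4000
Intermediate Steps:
-52*L(-2*(2 + 3)) + (-49 + 30) = -156/((-2*(2 + 3))) + (-49 + 30) = -156/((-2*5)) - 19 = -156/(-10) - 19 = -156*(-1)/10 - 19 = -52*(-3/10) - 19 = 78/5 - 19 = -17/5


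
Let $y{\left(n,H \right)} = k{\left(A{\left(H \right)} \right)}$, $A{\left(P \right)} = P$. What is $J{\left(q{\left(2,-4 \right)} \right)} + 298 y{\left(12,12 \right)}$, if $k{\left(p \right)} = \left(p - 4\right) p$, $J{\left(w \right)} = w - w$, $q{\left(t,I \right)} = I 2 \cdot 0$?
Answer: $28608$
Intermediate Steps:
$q{\left(t,I \right)} = 0$ ($q{\left(t,I \right)} = 2 I 0 = 0$)
$J{\left(w \right)} = 0$
$k{\left(p \right)} = p \left(-4 + p\right)$ ($k{\left(p \right)} = \left(-4 + p\right) p = p \left(-4 + p\right)$)
$y{\left(n,H \right)} = H \left(-4 + H\right)$
$J{\left(q{\left(2,-4 \right)} \right)} + 298 y{\left(12,12 \right)} = 0 + 298 \cdot 12 \left(-4 + 12\right) = 0 + 298 \cdot 12 \cdot 8 = 0 + 298 \cdot 96 = 0 + 28608 = 28608$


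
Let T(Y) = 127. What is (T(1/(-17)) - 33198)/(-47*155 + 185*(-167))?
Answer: 33071/38180 ≈ 0.86619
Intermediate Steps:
(T(1/(-17)) - 33198)/(-47*155 + 185*(-167)) = (127 - 33198)/(-47*155 + 185*(-167)) = -33071/(-7285 - 30895) = -33071/(-38180) = -33071*(-1/38180) = 33071/38180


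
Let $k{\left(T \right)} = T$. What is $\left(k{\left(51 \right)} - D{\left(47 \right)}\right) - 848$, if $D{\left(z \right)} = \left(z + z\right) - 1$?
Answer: $-890$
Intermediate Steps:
$D{\left(z \right)} = -1 + 2 z$ ($D{\left(z \right)} = 2 z - 1 = -1 + 2 z$)
$\left(k{\left(51 \right)} - D{\left(47 \right)}\right) - 848 = \left(51 - \left(-1 + 2 \cdot 47\right)\right) - 848 = \left(51 - \left(-1 + 94\right)\right) - 848 = \left(51 - 93\right) - 848 = -42 - 848 = -890$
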